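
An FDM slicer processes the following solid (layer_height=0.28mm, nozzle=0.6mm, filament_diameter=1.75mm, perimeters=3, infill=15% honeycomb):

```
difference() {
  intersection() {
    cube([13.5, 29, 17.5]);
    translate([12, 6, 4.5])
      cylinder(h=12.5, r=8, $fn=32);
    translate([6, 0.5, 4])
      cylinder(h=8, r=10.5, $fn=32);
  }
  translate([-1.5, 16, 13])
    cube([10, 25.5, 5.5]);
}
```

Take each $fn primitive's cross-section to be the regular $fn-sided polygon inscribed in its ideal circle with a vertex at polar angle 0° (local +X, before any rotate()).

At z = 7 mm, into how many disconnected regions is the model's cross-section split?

1

At z = 7 mm: the cube is present — its section is the full 13.5×29 rectangle; the r=8 cylinder at (12, 6) gives a regular 32-gon of circumradius 8 (constant along its height); the cylinder at (6, 0.5): section is a regular 32-gon, circumradius r=10.5; Taking the intersection: the r=8 cylinder at (12, 6) partially overlaps the 13.5×29 cube; clipping to the common part keeps 113.67 mm²; the r=10.5 cylinder at (6, 0.5) partially overlaps the running intersection; clipping to the common part keeps 88.80 mm² — 1 connected region; the cube at (-1.5, 16) does not reach this height (z outside [13, 18.5]); Subtracting the remaining from the first: none of the subtracted shapes is present at this height, so the result so far is unchanged — 1 connected region. The result has 1 disconnected region.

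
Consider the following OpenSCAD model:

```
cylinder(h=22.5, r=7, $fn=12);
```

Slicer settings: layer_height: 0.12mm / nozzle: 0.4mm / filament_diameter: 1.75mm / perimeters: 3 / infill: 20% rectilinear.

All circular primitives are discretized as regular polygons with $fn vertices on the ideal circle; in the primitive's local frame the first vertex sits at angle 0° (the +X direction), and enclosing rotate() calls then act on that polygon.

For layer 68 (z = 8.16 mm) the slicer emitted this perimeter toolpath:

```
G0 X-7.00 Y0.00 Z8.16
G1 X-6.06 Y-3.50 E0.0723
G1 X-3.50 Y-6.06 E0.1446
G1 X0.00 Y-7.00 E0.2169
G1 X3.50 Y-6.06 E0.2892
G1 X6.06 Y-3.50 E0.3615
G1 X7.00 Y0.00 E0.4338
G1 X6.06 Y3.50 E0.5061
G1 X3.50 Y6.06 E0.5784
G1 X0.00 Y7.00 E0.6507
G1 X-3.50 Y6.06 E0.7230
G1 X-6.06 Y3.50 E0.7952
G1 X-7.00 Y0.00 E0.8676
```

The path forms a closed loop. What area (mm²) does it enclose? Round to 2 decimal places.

Apply the shoelace formula to the sequence of (X, Y) vertices; enclosed area = 146.95 mm².

146.95 mm²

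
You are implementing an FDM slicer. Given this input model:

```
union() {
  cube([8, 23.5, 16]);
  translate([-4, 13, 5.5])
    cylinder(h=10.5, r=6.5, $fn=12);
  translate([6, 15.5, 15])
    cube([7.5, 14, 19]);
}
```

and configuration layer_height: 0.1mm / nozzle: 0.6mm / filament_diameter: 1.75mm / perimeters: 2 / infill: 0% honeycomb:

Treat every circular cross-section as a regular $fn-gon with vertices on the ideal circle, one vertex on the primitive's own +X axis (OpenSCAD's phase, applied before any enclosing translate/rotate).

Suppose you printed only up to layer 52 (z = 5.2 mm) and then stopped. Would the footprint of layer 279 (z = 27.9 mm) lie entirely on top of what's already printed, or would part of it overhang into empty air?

part overhangs

Compare the two slices. At z = 5.2: the cube (footprint 8×23.5) is included at this height (area 188.00 mm²); the cylinder at (-4, 13) does not reach this height (z outside [5.5, 16]); the cube at (6, 15.5) is not intersected at this z (z outside [15, 34]); Combining (union): only the 8×23.5 cube is present, so the union is just that shape — area = 188.00 mm². At z = 27.9: the cube is not intersected at this z (z outside [0, 16]); the cylinder at (-4, 13) is absent (z outside [5.5, 16]); the cube at (6, 15.5) (footprint 7.5×14) is included at this height (area 105.00 mm²); Taking the union: only the 7.5×14 cube at (6, 15.5) is present, so the union is just that shape — area = 105.00 mm². Checking containment: at z = 27.9 the cross-section extends beyond the z = 5.2 cross-section by about 89.00 mm².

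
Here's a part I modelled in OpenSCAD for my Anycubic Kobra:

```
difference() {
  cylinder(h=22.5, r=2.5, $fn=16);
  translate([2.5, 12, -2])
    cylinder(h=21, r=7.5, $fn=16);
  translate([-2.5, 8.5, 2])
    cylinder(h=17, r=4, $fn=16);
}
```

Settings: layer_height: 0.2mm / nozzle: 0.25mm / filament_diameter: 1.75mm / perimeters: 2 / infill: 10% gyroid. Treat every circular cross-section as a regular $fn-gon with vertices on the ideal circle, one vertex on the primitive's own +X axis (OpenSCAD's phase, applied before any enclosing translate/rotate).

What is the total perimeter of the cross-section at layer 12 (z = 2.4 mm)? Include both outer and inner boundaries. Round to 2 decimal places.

At z = 2.4 mm: the r=2.5 cylinder gives a regular 16-gon of circumradius 2.5 (constant along its height) (perimeter = 2·16·2.500·sin(180°/16) = 15.61 mm); the r=7.5 cylinder at (2.5, 12) gives a regular 16-gon of circumradius 7.5 (constant along its height) (perimeter = 2·16·7.500·sin(180°/16) = 46.82 mm); the r=4 cylinder at (-2.5, 8.5) gives a regular 16-gon of circumradius 4 (constant along its height) (perimeter = 2·16·4.000·sin(180°/16) = 24.97 mm); Subtracting the remaining from the first: starting from the r=2.5 cylinder, the r=7.5 cylinder at (2.5, 12) misses the remaining region (no effect); the r=4 cylinder at (-2.5, 8.5) misses the remaining region (no effect) — boundary = 15.61 mm. Overall, the cross-section is a single solid region. Total boundary length (outer) = 15.61 mm.

15.61 mm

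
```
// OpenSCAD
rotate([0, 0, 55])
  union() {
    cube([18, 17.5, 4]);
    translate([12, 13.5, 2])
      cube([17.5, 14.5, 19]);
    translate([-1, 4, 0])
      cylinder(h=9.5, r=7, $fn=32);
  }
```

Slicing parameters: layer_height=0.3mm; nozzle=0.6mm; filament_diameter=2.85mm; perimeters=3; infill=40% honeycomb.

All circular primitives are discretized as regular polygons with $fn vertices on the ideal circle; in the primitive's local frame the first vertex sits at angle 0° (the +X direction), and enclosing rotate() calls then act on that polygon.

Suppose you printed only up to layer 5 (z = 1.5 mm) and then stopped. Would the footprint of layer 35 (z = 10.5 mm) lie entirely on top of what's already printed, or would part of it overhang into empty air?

Compare the two slices. At z = 1.5: the cube (footprint 18×17.5) is included at this height (area 315.00 mm²); the cube at (12, 13.5) does not reach this height (z outside [2, 21]); the cylinder at (-1, 4): section is a regular 32-gon, circumradius r=7 (area = (32/2)·7.000²·sin(360°/32) = 152.95 mm²); Merging all regions: the regions partially overlap — summed areas 467.95 mm² minus the doubly-counted overlap 53.58 mm² gives 414.37 mm² — area = 414.37 mm²; (rotated 55° about Z; rotation is an isometry so areas/perimeters/island counts are preserved). At z = 10.5: the cube is not intersected at this z (z outside [0, 4]); the cube at (12, 13.5) is present — its section is the full 17.5×14.5 rectangle (area 253.75 mm²); the cylinder at (-1, 4) does not reach this height (z outside [0, 9.5]); Taking the union: only the 17.5×14.5 cube at (12, 13.5) is present, so the union is just that shape — area = 253.75 mm²; (whole slice rotated 55° about Z — lengths, areas and connectivity unchanged). Checking containment: at z = 10.5 the cross-section extends beyond the z = 1.5 cross-section by about 229.75 mm².

part overhangs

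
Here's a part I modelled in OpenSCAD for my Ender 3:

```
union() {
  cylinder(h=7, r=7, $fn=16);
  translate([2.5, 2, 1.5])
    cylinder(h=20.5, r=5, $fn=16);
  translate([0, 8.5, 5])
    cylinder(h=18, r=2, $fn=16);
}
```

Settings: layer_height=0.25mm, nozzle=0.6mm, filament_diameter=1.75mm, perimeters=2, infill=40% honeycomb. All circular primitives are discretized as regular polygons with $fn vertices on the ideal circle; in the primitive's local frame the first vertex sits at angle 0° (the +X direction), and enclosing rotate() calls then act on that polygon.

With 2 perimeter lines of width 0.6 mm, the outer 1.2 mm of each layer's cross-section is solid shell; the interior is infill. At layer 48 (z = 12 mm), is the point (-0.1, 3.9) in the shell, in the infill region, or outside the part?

infill

At z = 12 mm: the cylinder is not intersected at this z (z outside [0, 7]); the cylinder at (2.5, 2): section is a regular 16-gon, circumradius r=5; the r=2 cylinder at (0, 8.5) contributes a regular 16-gon of circumradius 2; Combining (union): the regions partially overlap (shared area 0.00 mm²), so overlapping operands fuse into one piece — 1 connected region. Overall, the cross-section is a single solid region. The nearest boundary edge runs (-2.12, 3.91)→(-1.04, 5.54); distance from the point to it = 1.69 mm. The point is inside the cross-section and 1.69 mm from the nearest boundary — more than the 1.2 mm shell width (2 × 0.6), so it's in the infill interior.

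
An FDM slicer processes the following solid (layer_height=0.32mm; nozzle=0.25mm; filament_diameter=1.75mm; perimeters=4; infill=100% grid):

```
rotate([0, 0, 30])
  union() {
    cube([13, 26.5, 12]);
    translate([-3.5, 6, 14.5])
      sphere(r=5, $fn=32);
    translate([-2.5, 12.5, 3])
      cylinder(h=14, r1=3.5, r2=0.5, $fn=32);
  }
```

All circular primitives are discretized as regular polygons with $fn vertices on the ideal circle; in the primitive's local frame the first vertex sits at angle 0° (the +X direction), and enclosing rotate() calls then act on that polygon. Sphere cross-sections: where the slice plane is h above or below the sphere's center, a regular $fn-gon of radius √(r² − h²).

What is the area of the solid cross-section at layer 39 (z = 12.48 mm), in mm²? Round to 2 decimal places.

At z = 12.48 mm: the cube does not reach this height (z outside [0, 12]); the r=5 sphere at (-3.5, 6) contributes a regular 32-gon of circumradius √(5²−2.02²) = 4.574 (area = (32/2)·4.574²·sin(360°/32) = 65.30 mm²); the cone at (-2.5, 12.5): at t=0.677 of its height the radius interpolates to r₁+(r₂−r₁)t = 1.469, giving a regular 32-gon of that circumradius (area = (32/2)·1.469²·sin(360°/32) = 6.73 mm²); Taking the union: the 2 present regions are separate (no shared area or edge), so areas and boundary lengths simply add and each stays a separate island — area = 72.03 mm²; (whole slice rotated 30° about Z — lengths, areas and connectivity unchanged). Overall, the cross-section has 2 separate islands. Net area = 72.03 mm².

72.03 mm²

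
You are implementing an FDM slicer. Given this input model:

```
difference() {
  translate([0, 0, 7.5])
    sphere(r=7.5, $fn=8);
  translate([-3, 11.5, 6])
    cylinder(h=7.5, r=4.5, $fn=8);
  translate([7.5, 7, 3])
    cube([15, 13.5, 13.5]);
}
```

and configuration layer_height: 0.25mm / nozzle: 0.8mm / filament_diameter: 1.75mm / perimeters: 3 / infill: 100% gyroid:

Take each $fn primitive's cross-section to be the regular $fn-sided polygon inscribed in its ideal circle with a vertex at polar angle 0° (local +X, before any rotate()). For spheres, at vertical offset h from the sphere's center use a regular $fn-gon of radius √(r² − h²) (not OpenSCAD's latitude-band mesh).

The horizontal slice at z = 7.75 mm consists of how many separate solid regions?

At z = 7.75 mm: the r=7.5 sphere contributes a regular 8-gon of circumradius √(7.5²−0.25²) = 7.496; the cylinder at (-3, 11.5): section is a regular 8-gon, circumradius r=4.5; the cube at (7.5, 7) is present — its section is the full 15×13.5 rectangle; Taking the first minus the rest: starting from the r=7.5 sphere, the r=4.5 cylinder at (-3, 11.5) misses the remaining region (no effect); the 15×13.5 cube at (7.5, 7) misses the remaining region (no effect) — 1 connected region. The result has 1 disconnected region.

1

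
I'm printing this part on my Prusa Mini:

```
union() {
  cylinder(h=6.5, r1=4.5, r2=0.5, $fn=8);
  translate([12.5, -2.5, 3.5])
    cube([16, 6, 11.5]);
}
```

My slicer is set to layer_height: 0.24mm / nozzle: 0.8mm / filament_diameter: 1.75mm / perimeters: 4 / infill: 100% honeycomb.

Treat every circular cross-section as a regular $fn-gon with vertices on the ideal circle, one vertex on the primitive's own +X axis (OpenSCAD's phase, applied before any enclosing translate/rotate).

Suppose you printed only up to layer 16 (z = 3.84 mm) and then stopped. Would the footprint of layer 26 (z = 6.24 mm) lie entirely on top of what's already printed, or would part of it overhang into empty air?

entirely on top

Compare the two slices. At z = 3.84: the cone contributes a regular 8-gon of circumradius 2.137 (interpolated between r1=4.5 and r2=0.5 at t=0.591) (area = (8/2)·2.137²·sin(360°/8) = 12.92 mm²); the cube at (12.5, -2.5) (footprint 16×6) is included at this height (area 96.00 mm²); Combining (union): the 2 present regions are separate (no shared area or edge), so areas and boundary lengths simply add and each stays a separate island — area = 108.92 mm². At z = 6.24: the cone contributes a regular 8-gon of circumradius 0.660 (interpolated between r1=4.5 and r2=0.5 at t=0.960) (area = (8/2)·0.660²·sin(360°/8) = 1.23 mm²); the 16×6 cube at (12.5, -2.5) contributes its full rectangle (area 96.00 mm²); Combining (union): the 2 present regions are separate (no shared area or edge), so areas and boundary lengths simply add and each stays a separate island — area = 97.23 mm². Checking containment: the cross-section at z = 6.24 is a subset of the cross-section at z = 3.84.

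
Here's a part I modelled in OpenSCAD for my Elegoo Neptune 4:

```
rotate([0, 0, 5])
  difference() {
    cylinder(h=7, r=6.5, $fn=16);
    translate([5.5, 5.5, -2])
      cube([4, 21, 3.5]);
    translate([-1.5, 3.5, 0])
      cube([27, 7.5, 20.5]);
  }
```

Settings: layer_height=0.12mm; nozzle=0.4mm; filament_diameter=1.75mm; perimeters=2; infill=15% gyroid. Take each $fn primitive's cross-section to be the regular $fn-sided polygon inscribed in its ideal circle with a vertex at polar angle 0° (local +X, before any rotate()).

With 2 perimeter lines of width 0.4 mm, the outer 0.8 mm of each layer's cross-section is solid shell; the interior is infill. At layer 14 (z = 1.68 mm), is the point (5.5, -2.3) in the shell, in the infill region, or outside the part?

shell

At z = 1.68 mm: the cylinder: section is a regular 16-gon, circumradius r=6.5; the cube at (5.5, 5.5) does not reach this height (z outside [-2, 1.5]); the cube at (-1.5, 3.5) (footprint 27×7.5) is included at this height; Taking the first minus the rest: starting from the r=6.5 cylinder, the 27×7.5 cube at (-1.5, 3.5) partially overlaps it — only the 15.32 mm² overlap (of its 202.50 mm²) is removed, clipping the outline — 1 connected region; (rotated 5° about Z; rotation is an isometry so areas/perimeters/island counts are preserved). Overall, the cross-section is a single solid region. Undo the 5° rotation: the query point maps to (5.279, -2.771) in the un-rotated model frame. The nearest boundary edge runs (6.01, -2.49)→(4.60, -4.60); distance from the point to it = 0.45 mm. The point is inside the cross-section, 0.45 mm from the nearest boundary — within the 0.8 mm shell band (2 × 0.4).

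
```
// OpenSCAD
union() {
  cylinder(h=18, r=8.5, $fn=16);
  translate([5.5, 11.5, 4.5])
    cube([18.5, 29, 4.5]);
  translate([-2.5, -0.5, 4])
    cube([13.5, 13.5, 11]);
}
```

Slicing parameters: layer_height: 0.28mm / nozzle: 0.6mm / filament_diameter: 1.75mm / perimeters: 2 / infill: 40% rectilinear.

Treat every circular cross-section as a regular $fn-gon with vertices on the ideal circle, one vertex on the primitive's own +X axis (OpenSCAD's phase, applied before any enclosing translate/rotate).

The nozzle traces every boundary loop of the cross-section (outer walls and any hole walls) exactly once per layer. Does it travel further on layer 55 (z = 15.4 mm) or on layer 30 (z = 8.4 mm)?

Layer 55 (z = 15.4): the cylinder: section is a regular 16-gon, circumradius r=8.5 (perimeter = 2·16·8.500·sin(180°/16) = 53.06 mm); the cube at (5.5, 11.5) is not intersected at this z (z outside [4.5, 9]); the cube at (-2.5, -0.5) is not intersected at this z (z outside [4, 15]); Combining (union): only the r=8.5 cylinder is present, so the union is just that shape — boundary = 53.06 mm. So its perimeter = 53.06 mm. Layer 30 (z = 8.4): the r=8.5 cylinder gives a regular 16-gon of circumradius 8.5 (constant along its height) (perimeter = 2·16·8.500·sin(180°/16) = 53.06 mm); the cube at (5.5, 11.5) is present — its section is the full 18.5×29 rectangle (perimeter 95.00 mm); the cube at (-2.5, -0.5) is present — its section is the full 13.5×13.5 rectangle (perimeter 54.00 mm); Combining (union): the regions partially overlap (shared area 89.65 mm²), so the edge portions inside another operand are dropped and the merged outline is re-measured after clipping — boundary = 152.34 mm. So its perimeter = 152.34 mm. Layer 30 is larger (152.34 vs 53.06 mm).

layer 30 (z = 8.4 mm)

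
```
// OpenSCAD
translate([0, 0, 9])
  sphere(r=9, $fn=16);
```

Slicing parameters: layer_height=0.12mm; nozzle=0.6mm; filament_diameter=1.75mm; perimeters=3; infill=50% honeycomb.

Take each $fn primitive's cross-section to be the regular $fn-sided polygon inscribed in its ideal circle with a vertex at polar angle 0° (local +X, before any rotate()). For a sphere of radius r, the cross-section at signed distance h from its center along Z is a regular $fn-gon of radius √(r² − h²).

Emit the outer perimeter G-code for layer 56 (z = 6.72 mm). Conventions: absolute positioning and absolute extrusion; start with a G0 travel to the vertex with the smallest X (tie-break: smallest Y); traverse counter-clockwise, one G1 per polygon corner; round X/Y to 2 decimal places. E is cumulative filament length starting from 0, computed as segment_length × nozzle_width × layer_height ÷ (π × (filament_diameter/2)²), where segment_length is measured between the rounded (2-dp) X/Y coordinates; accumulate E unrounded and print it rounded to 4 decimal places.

G0 X-8.71 Y0.00 Z6.72
G1 X-8.04 Y-3.33 E0.1017
G1 X-6.16 Y-6.16 E0.2034
G1 X-3.33 Y-8.04 E0.3051
G1 X0.00 Y-8.71 E0.4068
G1 X3.33 Y-8.04 E0.5084
G1 X6.16 Y-6.16 E0.6101
G1 X8.04 Y-3.33 E0.7118
G1 X8.71 Y0.00 E0.8135
G1 X8.04 Y3.33 E0.9152
G1 X6.16 Y6.16 E1.0169
G1 X3.33 Y8.04 E1.1186
G1 X0.00 Y8.71 E1.2203
G1 X-3.33 Y8.04 E1.3220
G1 X-6.16 Y6.16 E1.4237
G1 X-8.04 Y3.33 E1.5254
G1 X-8.71 Y0.00 E1.6270

At z = 6.72 mm: the r=9 sphere slices to a regular 16-gon of circumradius 8.706 (√(r²−h²) with h=2.28 from center). The outline is a single polygon with 16 vertices. Extrusion per mm of travel: 0.6 × 0.12 / (π × 0.875²) = 0.029934. Accumulating E over each segment gives final E = 1.6270.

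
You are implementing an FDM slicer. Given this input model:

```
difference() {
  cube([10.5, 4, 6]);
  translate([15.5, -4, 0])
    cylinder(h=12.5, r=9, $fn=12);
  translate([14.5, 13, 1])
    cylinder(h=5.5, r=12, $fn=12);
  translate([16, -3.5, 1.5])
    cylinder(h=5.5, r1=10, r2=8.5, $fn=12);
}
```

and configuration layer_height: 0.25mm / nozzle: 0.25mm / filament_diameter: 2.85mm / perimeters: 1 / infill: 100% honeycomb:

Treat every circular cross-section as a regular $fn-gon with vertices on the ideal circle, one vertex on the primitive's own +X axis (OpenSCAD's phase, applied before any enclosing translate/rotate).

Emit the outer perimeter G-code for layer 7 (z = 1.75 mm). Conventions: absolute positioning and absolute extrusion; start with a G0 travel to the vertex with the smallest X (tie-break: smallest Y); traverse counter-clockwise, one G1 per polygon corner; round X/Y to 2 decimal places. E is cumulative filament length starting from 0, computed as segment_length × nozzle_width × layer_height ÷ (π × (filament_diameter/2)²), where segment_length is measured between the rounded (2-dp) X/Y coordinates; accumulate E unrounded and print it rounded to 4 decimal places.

At z = 1.75 mm: the cube is present — its section is the full 10.5×4 rectangle; the r=9 cylinder at (15.5, -4) gives a regular 12-gon of circumradius 9 (constant along its height); the r=12 cylinder at (14.5, 13) contributes a regular 12-gon of circumradius 12; the cone at (16, -3.5): at t=0.045 of its height the radius interpolates to r₁+(r₂−r₁)t = 9.932, giving a regular 12-gon of that circumradius; Taking the first minus the rest: starting from the 10.5×4 cube, the r=9 cylinder at (15.5, -4) partially overlaps it — only the 5.33 mm² overlap (of its 243.00 mm²) is removed, clipping the outline; the r=12 cylinder at (14.5, 13) partially overlaps it — only the 3.70 mm² overlap (of its 432.00 mm²) is removed, clipping the outline; the cone at (16, -3.5) partially overlaps it — only the 2.44 mm² overlap (of its 295.92 mm²) is removed, clipping the outline — 1 connected region. The outline is a single polygon with 7 vertices. Extrusion per mm of travel: 0.25 × 0.25 / (π × 1.425²) = 0.009797. Accumulating E over each segment gives final E = 0.2276.

G0 X0.00 Y0.00 Z1.75
G1 X7.01 Y0.00 E0.0687
G1 X7.40 Y1.47 E0.0836
G1 X8.53 Y2.60 E0.0992
G1 X8.50 Y2.61 E0.0995
G1 X7.11 Y4.00 E0.1188
G1 X0.00 Y4.00 E0.1885
G1 X0.00 Y0.00 E0.2276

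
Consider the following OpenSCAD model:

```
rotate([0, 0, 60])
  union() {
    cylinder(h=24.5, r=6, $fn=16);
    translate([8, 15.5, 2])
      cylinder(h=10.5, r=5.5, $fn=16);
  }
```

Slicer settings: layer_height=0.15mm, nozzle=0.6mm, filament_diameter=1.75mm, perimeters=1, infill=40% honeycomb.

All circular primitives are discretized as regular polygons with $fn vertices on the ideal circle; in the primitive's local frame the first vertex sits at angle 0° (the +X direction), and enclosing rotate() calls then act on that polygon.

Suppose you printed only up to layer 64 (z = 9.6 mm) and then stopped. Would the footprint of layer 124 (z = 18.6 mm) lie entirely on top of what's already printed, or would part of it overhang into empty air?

Compare the two slices. At z = 9.6: the cylinder: section is a regular 16-gon, circumradius r=6 (area = (16/2)·6.000²·sin(360°/16) = 110.21 mm²); the cylinder at (8, 15.5): section is a regular 16-gon, circumradius r=5.5 (area = (16/2)·5.500²·sin(360°/16) = 92.61 mm²); Combining (union): the 2 present regions are separate (no shared area or edge), so areas and boundary lengths simply add and each stays a separate island — area = 202.82 mm²; (whole slice rotated 60° about Z — lengths, areas and connectivity unchanged). At z = 18.6: the r=6 cylinder contributes a regular 16-gon of circumradius 6 (area = (16/2)·6.000²·sin(360°/16) = 110.21 mm²); the cylinder at (8, 15.5) does not reach this height (z outside [2, 12.5]); Taking the union: only the r=6 cylinder is present, so the union is just that shape — area = 110.21 mm²; (whole slice rotated 60° about Z — lengths, areas and connectivity unchanged). Checking containment: the cross-section at z = 18.6 is a subset of the cross-section at z = 9.6.

entirely on top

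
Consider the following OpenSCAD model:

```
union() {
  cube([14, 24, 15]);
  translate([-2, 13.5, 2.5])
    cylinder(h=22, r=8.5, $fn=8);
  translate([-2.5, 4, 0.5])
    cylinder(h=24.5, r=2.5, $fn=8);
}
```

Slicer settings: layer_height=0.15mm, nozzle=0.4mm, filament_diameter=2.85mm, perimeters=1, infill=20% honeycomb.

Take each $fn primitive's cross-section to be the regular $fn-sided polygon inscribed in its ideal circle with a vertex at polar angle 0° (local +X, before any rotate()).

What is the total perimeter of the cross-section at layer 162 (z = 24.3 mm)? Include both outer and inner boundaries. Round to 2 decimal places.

59.83 mm

At z = 24.3 mm: the cube is absent (z outside [0, 15]); the cylinder at (-2, 13.5): section is a regular 8-gon, circumradius r=8.5 (perimeter = 2·8·8.500·sin(180°/8) = 52.04 mm); the r=2.5 cylinder at (-2.5, 4) contributes a regular 8-gon of circumradius 2.5 (perimeter = 2·8·2.500·sin(180°/8) = 15.31 mm); Combining (union): the regions partially overlap (shared area 2.64 mm²), so the edge portions inside another operand are dropped and the merged outline is re-measured after clipping — boundary = 59.83 mm. Overall, the cross-section is a single solid region. Total boundary length (outer) = 59.83 mm.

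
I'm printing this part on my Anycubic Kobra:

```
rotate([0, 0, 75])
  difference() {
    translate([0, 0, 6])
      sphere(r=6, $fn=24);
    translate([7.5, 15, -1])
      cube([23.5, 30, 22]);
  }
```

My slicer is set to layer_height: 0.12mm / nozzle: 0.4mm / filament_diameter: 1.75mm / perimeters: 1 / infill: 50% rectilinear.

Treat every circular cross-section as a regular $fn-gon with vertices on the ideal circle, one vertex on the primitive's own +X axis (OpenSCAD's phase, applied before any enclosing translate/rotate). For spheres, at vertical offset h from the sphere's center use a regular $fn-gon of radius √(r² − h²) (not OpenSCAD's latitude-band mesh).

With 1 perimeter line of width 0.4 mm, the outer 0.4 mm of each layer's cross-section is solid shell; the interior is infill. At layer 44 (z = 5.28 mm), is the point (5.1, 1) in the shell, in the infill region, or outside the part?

infill

At z = 5.28 mm: the r=6 sphere contributes a regular 24-gon of circumradius √(6²−0.72²) = 5.957; the cube at (7.5, 15) (footprint 23.5×30) is included at this height; Subtracting the remaining from the first: starting from the r=6 sphere, the 23.5×30 cube at (7.5, 15) misses the remaining region (no effect) — 1 connected region; (whole slice rotated 75° about Z — lengths, areas and connectivity unchanged). Overall, the cross-section is a single solid region. Undo the 75° rotation: the query point maps to (2.286, -4.667) in the un-rotated model frame. The nearest boundary edge runs (2.98, -5.16)→(1.54, -5.75); distance from the point to it = 0.72 mm. The point is inside the cross-section and 0.72 mm from the nearest boundary — more than the 0.4 mm shell width (1 × 0.4), so it's in the infill interior.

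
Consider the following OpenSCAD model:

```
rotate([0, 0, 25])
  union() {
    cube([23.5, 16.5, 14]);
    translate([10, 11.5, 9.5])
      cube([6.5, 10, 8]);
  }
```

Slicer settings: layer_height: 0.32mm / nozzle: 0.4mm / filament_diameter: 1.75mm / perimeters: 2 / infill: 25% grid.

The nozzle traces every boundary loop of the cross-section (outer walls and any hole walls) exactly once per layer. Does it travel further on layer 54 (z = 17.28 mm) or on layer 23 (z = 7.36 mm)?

Layer 54 (z = 17.28): the cube is absent (z outside [0, 14]); the cube at (10, 11.5) (footprint 6.5×10) is included at this height (perimeter 33.00 mm); Merging all regions: only the 6.5×10 cube at (10, 11.5) is present, so the union is just that shape — boundary = 33.00 mm; (rotated 25° about Z; rotation is an isometry so areas/perimeters/island counts are preserved). So its perimeter = 33.00 mm. Layer 23 (z = 7.36): the cube is present — its section is the full 23.5×16.5 rectangle (perimeter 80.00 mm); the cube at (10, 11.5) is absent (z outside [9.5, 17.5]); Combining (union): only the 23.5×16.5 cube is present, so the union is just that shape — boundary = 80.00 mm; (whole slice rotated 25° about Z — lengths, areas and connectivity unchanged). So its perimeter = 80.00 mm. Layer 23 is larger (80.00 vs 33.00 mm).

layer 23 (z = 7.36 mm)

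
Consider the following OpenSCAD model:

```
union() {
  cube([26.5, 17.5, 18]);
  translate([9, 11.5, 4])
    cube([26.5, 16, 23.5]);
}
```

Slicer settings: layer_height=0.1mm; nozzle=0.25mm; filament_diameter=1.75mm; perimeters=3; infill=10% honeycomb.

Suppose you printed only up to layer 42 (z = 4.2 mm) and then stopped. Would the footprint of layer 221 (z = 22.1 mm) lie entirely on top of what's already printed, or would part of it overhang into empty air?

entirely on top

Compare the two slices. At z = 4.2: the cube (footprint 26.5×17.5) is included at this height (area 463.75 mm²); the cube at (9, 11.5) is present — its section is the full 26.5×16 rectangle (area 424.00 mm²); Combining (union): the regions partially overlap — summed areas 887.75 mm² minus the doubly-counted overlap 105.00 mm² gives 782.75 mm² — area = 782.75 mm². At z = 22.1: the cube is not intersected at this z (z outside [0, 18]); the 26.5×16 cube at (9, 11.5) contributes its full rectangle (area 424.00 mm²); Merging all regions: only the 26.5×16 cube at (9, 11.5) is present, so the union is just that shape — area = 424.00 mm². Checking containment: the cross-section at z = 22.1 is a subset of the cross-section at z = 4.2.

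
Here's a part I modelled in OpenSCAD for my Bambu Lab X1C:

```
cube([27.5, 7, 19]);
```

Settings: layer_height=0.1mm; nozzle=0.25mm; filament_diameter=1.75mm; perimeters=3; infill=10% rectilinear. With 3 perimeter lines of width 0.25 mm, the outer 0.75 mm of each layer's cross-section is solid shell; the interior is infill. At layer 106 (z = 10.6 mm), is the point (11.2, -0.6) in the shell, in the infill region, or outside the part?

At z = 10.6 mm: the 27.5×7 cube contributes its full rectangle. Overall, the cross-section is a single solid region. The nearest boundary edge runs (0.00, 0.00)→(27.50, 0.00); distance from the point to it = 0.60 mm. The point is not inside any of the regions above, so it lies outside the cross-section (0.60 mm from the nearest boundary).

outside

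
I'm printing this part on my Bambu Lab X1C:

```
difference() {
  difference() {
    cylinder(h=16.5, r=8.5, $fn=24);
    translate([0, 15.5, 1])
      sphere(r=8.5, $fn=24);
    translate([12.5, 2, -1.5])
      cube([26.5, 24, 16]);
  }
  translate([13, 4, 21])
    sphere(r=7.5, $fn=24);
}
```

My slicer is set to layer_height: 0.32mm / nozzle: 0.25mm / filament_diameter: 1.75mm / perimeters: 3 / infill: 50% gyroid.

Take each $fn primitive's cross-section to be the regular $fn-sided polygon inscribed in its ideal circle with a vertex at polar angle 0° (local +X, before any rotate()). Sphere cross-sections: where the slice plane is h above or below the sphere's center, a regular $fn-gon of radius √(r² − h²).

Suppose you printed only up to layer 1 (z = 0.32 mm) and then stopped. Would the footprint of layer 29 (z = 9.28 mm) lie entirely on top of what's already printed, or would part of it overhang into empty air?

Compare the two slices. At z = 0.32: the cylinder: section is a regular 24-gon, circumradius r=8.5 (area = (24/2)·8.500²·sin(360°/24) = 224.40 mm²); the sphere at (0, 15.5): section is a regular 24-gon, circumradius = √(r²−h²) = √(8.5²−0.68²) = 8.473 (area = (24/2)·8.473²·sin(360°/24) = 222.96 mm²); the 26.5×24 cube at (12.5, 2) contributes its full rectangle (area 636.00 mm²); After the difference (first − rest): starting from the r=8.5 cylinder (224.40 mm²), the r=8.5 sphere at (0, 15.5) partially overlaps it — only the 6.17 mm² overlap (of its 222.96 mm²) is removed, clipping the outline; the 26.5×24 cube at (12.5, 2) misses the remaining region (no effect) — area = 218.23 mm²; the sphere at (13, 4) is not intersected at this z (|z−center|=20.680 > r=7.5); Subtracting the remaining from the first: none of the subtracted shapes is present at this height, so that combined region is unchanged — area = 218.23 mm². At z = 9.28: the cylinder: section is a regular 24-gon, circumradius r=8.5 (area = (24/2)·8.500²·sin(360°/24) = 224.40 mm²); the sphere at (0, 15.5): section is a regular 24-gon, circumradius = √(r²−h²) = √(8.5²−8.28²) = 1.921 (area = (24/2)·1.921²·sin(360°/24) = 11.47 mm²); the cube at (12.5, 2) (footprint 26.5×24) is included at this height (area 636.00 mm²); After the difference (first − rest): starting from the r=8.5 cylinder (224.40 mm²), the r=8.5 sphere at (0, 15.5) misses the remaining region (no effect); the 26.5×24 cube at (12.5, 2) misses the remaining region (no effect) — area = 224.40 mm²; the sphere at (13, 4) does not reach this height (|z−center|=11.720 > r=7.5); Subtracting the remaining from the first: none of the subtracted shapes is present at this height, so that combined region is unchanged — area = 224.40 mm². Checking containment: at z = 9.28 the cross-section extends beyond the z = 0.32 cross-section by about 6.17 mm².

part overhangs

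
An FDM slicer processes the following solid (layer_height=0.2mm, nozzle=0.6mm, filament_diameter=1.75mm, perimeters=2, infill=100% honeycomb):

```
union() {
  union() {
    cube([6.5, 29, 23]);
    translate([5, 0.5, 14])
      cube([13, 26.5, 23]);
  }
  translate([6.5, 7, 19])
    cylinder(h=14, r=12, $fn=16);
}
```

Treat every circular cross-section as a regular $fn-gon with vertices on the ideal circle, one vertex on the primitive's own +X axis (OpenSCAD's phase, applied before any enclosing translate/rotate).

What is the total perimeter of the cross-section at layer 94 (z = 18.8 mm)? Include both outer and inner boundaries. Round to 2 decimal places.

At z = 18.8 mm: the cube is present — its section is the full 6.5×29 rectangle (perimeter 71.00 mm); the cube at (5, 0.5) is present — its section is the full 13×26.5 rectangle (perimeter 79.00 mm); Taking the union: the regions partially overlap (shared area 39.75 mm²), so the edge portions inside another operand are dropped and the merged outline is re-measured after clipping — boundary = 94.00 mm; the cylinder at (6.5, 7) is not intersected at this z (z outside [19, 33]); Combining (union): only that combined region is present, so the union is just that shape — boundary = 94.00 mm. Overall, the cross-section is a single solid region. Total boundary length (outer) = 94.00 mm.

94.00 mm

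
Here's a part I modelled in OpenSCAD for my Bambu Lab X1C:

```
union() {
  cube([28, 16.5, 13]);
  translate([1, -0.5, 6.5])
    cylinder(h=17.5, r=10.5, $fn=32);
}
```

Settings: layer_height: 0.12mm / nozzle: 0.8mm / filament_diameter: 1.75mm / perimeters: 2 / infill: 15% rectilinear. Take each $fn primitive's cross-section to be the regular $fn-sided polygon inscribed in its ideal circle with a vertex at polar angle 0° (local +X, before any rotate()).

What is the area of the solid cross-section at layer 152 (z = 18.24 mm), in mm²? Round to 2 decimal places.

At z = 18.24 mm: the cube is not intersected at this z (z outside [0, 13]); the r=10.5 cylinder at (1, -0.5) gives a regular 32-gon of circumradius 10.5 (constant along its height) (area = (32/2)·10.500²·sin(360°/32) = 344.14 mm²); Taking the union: only the r=10.5 cylinder at (1, -0.5) is present, so the union is just that shape — area = 344.14 mm². Overall, the cross-section is a single solid region. Net area = 344.14 mm².

344.14 mm²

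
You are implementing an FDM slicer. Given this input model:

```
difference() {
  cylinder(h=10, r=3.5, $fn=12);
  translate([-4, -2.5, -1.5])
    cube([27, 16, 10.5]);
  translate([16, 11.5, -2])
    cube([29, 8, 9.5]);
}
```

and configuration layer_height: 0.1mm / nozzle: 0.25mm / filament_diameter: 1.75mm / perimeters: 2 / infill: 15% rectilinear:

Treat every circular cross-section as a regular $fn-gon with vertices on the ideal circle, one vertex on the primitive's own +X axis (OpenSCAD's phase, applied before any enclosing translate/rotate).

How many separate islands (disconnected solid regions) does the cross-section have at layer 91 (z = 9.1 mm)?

1

At z = 9.1 mm: the cylinder: section is a regular 12-gon, circumradius r=3.5; the cube at (-4, -2.5) does not reach this height (z outside [-1.5, 9]); the cube at (16, 11.5) is not intersected at this z (z outside [-2, 7.5]); Subtracting the remaining from the first: none of the subtracted shapes is present at this height, so the r=3.5 cylinder is unchanged — 1 connected region. Overall, the cross-section is a single solid region. Island count = 1.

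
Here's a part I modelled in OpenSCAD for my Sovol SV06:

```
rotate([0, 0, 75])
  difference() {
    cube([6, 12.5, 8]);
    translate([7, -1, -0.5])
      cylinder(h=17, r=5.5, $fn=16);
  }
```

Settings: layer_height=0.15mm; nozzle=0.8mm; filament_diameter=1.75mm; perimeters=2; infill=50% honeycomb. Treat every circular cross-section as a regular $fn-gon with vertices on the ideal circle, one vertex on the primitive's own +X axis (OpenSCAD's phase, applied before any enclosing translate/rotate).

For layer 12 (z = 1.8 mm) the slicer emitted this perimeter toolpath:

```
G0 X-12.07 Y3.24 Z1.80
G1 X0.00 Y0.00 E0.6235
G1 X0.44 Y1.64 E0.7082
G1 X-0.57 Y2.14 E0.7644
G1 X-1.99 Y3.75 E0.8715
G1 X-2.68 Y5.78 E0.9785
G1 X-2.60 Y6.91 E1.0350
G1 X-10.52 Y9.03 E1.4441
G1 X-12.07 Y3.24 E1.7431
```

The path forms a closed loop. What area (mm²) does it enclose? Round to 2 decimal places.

Apply the shoelace formula to the sequence of (X, Y) vertices; enclosed area = 61.59 mm².

61.59 mm²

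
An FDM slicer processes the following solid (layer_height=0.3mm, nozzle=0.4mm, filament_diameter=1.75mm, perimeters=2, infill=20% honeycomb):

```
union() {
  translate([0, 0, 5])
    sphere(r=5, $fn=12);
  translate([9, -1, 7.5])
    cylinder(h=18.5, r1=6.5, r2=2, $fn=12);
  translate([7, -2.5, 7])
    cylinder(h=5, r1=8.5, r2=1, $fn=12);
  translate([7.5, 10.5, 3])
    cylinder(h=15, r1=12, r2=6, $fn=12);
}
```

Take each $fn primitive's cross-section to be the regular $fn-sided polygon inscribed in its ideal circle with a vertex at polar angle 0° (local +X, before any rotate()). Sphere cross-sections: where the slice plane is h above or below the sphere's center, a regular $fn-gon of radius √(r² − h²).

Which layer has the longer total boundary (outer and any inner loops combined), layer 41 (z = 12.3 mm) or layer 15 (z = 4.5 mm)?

Layer 41 (z = 12.3): the sphere is absent (|z−center|=7.300 > r=5); the cone at (9, -1): at t=0.259 of its height the radius interpolates to r₁+(r₂−r₁)t = 5.332, giving a regular 12-gon of that circumradius (perimeter = 2·12·5.332·sin(180°/12) = 33.12 mm); the cone at (7, -2.5) is not intersected at this z (z outside [7, 12]); the cone at (7.5, 10.5) (r1=12→r2=6) has section circumradius 8.280 here — a regular 12-gon (perimeter = 2·12·8.280·sin(180°/12) = 51.43 mm); Taking the union: the regions partially overlap (shared area 7.33 mm²), so the edge portions inside another operand are dropped and the merged outline is re-measured after clipping — boundary = 71.04 mm. So its perimeter = 71.04 mm. Layer 15 (z = 4.5): the sphere: section is a regular 12-gon, circumradius = √(r²−h²) = √(5²−0.5²) = 4.975 (perimeter = 2·12·4.975·sin(180°/12) = 30.90 mm); the cone at (9, -1) is not intersected at this z (z outside [7.5, 26]); the cone at (7, -2.5) is absent (z outside [7, 12]); the cone at (7.5, 10.5) contributes a regular 12-gon of circumradius 11.400 (interpolated between r1=12 and r2=6 at t=0.100) (perimeter = 2·12·11.400·sin(180°/12) = 70.81 mm); Combining (union): the regions partially overlap (shared area 17.73 mm²), so the edge portions inside another operand are dropped and the merged outline is re-measured after clipping — boundary = 83.08 mm. So its perimeter = 83.08 mm. Layer 15 is larger (83.08 vs 71.04 mm).

layer 15 (z = 4.5 mm)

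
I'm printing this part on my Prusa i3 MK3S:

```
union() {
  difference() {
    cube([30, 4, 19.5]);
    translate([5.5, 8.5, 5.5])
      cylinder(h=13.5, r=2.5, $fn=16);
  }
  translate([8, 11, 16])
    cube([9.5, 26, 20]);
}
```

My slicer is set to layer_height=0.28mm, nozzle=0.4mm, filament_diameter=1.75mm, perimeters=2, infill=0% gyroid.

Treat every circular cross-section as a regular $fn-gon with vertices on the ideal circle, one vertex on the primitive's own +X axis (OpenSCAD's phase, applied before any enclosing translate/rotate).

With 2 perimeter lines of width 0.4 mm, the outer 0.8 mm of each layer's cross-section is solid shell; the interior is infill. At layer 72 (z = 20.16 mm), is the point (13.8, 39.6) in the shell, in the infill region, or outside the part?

At z = 20.16 mm: the cube does not reach this height (z outside [0, 19.5]); the cylinder at (5.5, 8.5) is not intersected at this z (z outside [5.5, 19]); Taking the first minus the rest: the first operand is absent here, so nothing remains; the cube at (8, 11) is present — its section is the full 9.5×26 rectangle; Merging all regions: only the 9.5×26 cube at (8, 11) is present, so the union is just that shape — 1 connected region. Overall, the cross-section is a single solid region. The nearest boundary edge runs (17.50, 37.00)→(8.00, 37.00); distance from the point to it = 2.60 mm. The point is not inside any of the regions above, so it lies outside the cross-section (2.60 mm from the nearest boundary).

outside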